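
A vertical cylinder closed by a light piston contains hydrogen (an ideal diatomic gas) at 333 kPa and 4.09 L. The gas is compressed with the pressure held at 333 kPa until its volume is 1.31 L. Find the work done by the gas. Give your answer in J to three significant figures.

Isobaric: W = P ΔV.
W = (333 kPa)(1.31 − 4.09 L) = (333)(-2.78) = -925.7 J.

W ≈ -926 J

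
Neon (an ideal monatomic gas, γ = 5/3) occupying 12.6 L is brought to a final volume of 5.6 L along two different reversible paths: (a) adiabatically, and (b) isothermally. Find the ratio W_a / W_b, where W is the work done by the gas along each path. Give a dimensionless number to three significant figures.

W_a / W_b ≈ 1.33

Path (a) adiabatic: W = P₁V₁(1 − (V₁/V₂)^(γ−1))/(γ−1) → W_a/(P₁V₁) = -1.076.
Path (b) isothermal: W = P₁V₁ ln(V₂/V₁) → W_b/(P₁V₁) = -0.8109.
W_a / W_b = -1.076 / -0.8109 = 1.326.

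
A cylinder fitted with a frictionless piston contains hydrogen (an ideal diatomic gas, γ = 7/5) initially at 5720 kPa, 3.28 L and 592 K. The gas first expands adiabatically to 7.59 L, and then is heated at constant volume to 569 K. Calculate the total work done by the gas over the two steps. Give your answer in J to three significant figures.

W_total ≈ 13400 J

Step 1 (adiabatic): W = (P₁V₁ − P₂V₂)/(γ−1) = (18762 − 13413)/0.4 = 13372 J.
Step 2 (isochoric): W = 0 (constant volume).
W_total = 13372 + 0 = 13372 J.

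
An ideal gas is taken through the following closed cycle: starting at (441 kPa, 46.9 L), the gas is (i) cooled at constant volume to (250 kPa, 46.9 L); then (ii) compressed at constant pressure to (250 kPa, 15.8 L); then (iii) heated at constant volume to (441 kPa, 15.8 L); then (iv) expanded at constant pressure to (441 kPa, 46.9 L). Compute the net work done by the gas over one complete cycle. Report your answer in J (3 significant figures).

W_net ≈ 5940 J

Constant-volume legs do no work.
W(ii) = (250)(15.8 − 46.9) = -7775 J; W(iv) = (441)(46.9 − 15.8) = 13715 J.
W_net = -7775 + 13715 = 5940 J (the clockwise enclosed area).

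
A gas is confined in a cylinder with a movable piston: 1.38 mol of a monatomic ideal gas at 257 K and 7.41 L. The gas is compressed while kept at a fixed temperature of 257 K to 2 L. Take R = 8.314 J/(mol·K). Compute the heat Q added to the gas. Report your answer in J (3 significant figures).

Q ≈ -3860 J

Isothermal ⇒ ΔU = 0, so Q = W = nRT ln(V₂/V₁).
Q = (1.38)(8.314)(257) ln(2/7.41) = 2949 × -1.31 = -3862 J.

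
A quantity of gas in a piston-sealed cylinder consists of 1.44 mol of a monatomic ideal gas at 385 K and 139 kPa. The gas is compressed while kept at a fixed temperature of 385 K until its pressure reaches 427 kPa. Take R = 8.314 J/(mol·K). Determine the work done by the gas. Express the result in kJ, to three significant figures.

W ≈ -5.17 kJ

Isothermal process: W = nRT ln(V₂/V₁) = nRT ln(P₁/P₂).
W = (1.44)(8.314)(385) × ln(139/427)
  = 4609 × ln(0.3255) = 4609 × -1.122
W_by_gas = -5173 J.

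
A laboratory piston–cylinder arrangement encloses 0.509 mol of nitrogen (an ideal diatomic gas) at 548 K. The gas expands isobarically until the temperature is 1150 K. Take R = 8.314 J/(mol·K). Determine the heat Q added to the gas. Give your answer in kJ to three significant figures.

Q ≈ 8.92 kJ

Isobaric: W = nRΔT = (0.509)(8.314)(602) = 2548 J.
ΔU = nCᵥΔT with Cᵥ = 5R/2: ΔU = (0.509)(20.79)(602) = 6369 J.
Q = ΔU + W = 6369 + 2548 = 8916 J.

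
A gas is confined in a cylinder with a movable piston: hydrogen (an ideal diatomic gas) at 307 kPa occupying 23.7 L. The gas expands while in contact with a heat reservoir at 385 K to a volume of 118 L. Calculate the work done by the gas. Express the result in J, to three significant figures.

Isothermal: W = nRT ln(V₂/V₁) = P₁V₁ ln(V₂/V₁).
P₁V₁ = (307 kPa)(23.7 L) = 7276 J.
W = 7276 × ln(118/23.7) = 7276 × 1.605
W_by_gas = 11679 J.

W ≈ 11700 J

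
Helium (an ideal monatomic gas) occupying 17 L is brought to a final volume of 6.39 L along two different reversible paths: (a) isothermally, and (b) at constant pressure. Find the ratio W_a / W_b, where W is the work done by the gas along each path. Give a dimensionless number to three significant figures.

W_a / W_b ≈ 1.57

Path (a) isothermal: W = P₁V₁ ln(V₂/V₁) → W_a/(P₁V₁) = -0.9785.
Path (b) isobaric: W = P₁(V₂ − V₁) → W_b/(P₁V₁) = -0.6241.
W_a / W_b = -0.9785 / -0.6241 = 1.568.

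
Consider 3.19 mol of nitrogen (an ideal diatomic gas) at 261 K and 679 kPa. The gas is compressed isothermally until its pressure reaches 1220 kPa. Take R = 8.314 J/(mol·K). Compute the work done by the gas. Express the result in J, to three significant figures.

Isothermal process: W = nRT ln(V₂/V₁) = nRT ln(P₁/P₂).
W = (3.19)(8.314)(261) × ln(679/1220)
  = 6922 × ln(0.5566) = 6922 × -0.586
W_by_gas = -4056 J.

W ≈ -4060 J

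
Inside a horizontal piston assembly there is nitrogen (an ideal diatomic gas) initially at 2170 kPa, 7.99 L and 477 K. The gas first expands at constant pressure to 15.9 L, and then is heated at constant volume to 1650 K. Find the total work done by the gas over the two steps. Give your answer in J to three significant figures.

W_total ≈ 17200 J

Step 1 (isobaric): W = PΔV = (2170 kPa)(15.9 − 7.99 L) = 17165 J.
Step 2 (isochoric): W = 0 (constant volume).
W_total = 17165 + 0 = 17165 J.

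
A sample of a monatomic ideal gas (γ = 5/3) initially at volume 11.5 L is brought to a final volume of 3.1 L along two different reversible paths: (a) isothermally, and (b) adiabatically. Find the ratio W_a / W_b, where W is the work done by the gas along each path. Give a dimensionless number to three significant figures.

Path (a) isothermal: W = P₁V₁ ln(V₂/V₁) → W_a/(P₁V₁) = -1.311.
Path (b) adiabatic: W = P₁V₁(1 − (V₁/V₂)^(γ−1))/(γ−1) → W_b/(P₁V₁) = -2.095.
W_a / W_b = -1.311 / -2.095 = 0.6259.

W_a / W_b ≈ 0.626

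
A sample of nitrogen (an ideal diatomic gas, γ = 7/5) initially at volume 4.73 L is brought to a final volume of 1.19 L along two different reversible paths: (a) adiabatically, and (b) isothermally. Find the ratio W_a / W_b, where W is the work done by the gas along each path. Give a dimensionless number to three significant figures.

Path (a) adiabatic: W = P₁V₁(1 − (V₁/V₂)^(γ−1))/(γ−1) → W_a/(P₁V₁) = -1.842.
Path (b) isothermal: W = P₁V₁ ln(V₂/V₁) → W_b/(P₁V₁) = -1.38.
W_a / W_b = -1.842 / -1.38 = 1.335.

W_a / W_b ≈ 1.33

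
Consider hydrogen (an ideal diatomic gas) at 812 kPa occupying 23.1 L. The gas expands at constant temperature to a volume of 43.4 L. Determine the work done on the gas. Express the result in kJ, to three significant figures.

Isothermal: W = nRT ln(V₂/V₁) = P₁V₁ ln(V₂/V₁).
P₁V₁ = (812 kPa)(23.1 L) = 18757 J.
W = 18757 × ln(43.4/23.1) = 18757 × 0.6306
W_by_gas = 11829 J; work on gas = −W_by = -11829 J.

W ≈ -11.8 kJ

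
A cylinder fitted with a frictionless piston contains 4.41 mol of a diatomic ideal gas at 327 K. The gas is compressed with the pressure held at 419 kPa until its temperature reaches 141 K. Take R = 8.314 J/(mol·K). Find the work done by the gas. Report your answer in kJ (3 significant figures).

Isobaric: W = P ΔV = nR ΔT.
W = (4.41)(8.314)(141 − 327) = -6820 J.

W ≈ -6.82 kJ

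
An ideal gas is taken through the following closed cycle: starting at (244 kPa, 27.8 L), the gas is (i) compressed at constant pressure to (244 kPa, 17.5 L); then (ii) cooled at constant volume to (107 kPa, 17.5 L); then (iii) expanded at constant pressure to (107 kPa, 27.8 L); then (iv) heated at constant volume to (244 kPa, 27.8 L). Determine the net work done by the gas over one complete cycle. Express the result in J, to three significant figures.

W_net ≈ -1410 J

Constant-volume legs do no work.
W(i) = (244)(17.5 − 27.8) = -2513 J; W(iii) = (107)(27.8 − 17.5) = 1102 J.
W_net = -2513 + 1102 = -1411 J (the counter-clockwise enclosed area).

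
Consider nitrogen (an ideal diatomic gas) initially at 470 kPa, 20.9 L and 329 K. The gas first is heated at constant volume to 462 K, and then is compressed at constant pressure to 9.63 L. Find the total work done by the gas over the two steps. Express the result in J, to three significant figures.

W_total ≈ -7440 J

Step 1 (isochoric): W = 0 (constant volume).
After step 1: P = 660 kPa (V unchanged).
Step 2 (isobaric): W = PΔV = (660 kPa)(9.63 − 20.9 L) = -7438 J.
W_total = 0 − 7438 = -7438 J.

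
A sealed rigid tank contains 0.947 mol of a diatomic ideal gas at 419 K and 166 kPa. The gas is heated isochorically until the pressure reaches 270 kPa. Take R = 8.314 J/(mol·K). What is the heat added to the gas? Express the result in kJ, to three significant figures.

Constant volume ⇒ W = 0, so Q = ΔU = nCᵥΔT with Cᵥ = 5R/2 = 20.79 J/(mol·K).
At constant V, T₂/T₁ = P₂/P₁ ⇒ ΔT = T₁(P₂/P₁ − 1) = 419·(270/166 − 1) = 262.5 K.
ΔU = (0.947)(20.79)(262.5) = 5167 J.

Q ≈ 5.17 kJ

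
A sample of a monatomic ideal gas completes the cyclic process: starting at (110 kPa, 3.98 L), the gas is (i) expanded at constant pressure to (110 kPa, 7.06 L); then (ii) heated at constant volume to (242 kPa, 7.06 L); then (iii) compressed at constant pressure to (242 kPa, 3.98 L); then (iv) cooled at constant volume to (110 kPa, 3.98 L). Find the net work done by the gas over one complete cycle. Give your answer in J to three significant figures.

Constant-volume legs do no work.
W(i) = (110)(7.06 − 3.98) = 338.8 J; W(iii) = (242)(3.98 − 7.06) = -745.4 J.
W_net = 338.8 − 745.4 = -406.6 J (the counter-clockwise enclosed area).

W_net ≈ -407 J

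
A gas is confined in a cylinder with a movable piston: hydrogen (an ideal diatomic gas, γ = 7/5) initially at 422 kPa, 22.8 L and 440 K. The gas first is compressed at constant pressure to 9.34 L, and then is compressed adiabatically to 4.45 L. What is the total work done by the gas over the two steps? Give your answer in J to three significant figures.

W_total ≈ -9080 J

Step 1 (isobaric): W = PΔV = (422 kPa)(9.34 − 22.8 L) = -5680 J.
After step 1: P = 422 kPa, V = 9.34 L, T = 180.2 K.
Step 2 (adiabatic): W = (P₁V₁ − P₂V₂)/(γ−1) = (3941 − 5302)/0.4 = -3402 J.
W_total = -5680 − 3402 = -9082 J.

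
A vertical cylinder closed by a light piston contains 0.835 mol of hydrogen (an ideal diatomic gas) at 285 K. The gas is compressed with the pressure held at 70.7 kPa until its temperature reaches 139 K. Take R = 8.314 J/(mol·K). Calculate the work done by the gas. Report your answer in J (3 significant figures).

W ≈ -1010 J

Isobaric: W = P ΔV = nR ΔT.
W = (0.835)(8.314)(139 − 285) = -1014 J.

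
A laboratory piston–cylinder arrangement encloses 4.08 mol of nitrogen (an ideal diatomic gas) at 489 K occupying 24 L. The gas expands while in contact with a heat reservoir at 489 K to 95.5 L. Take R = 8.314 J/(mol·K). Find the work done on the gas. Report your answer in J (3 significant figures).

W ≈ -22900 J

Isothermal: W = nRT ln(V₂/V₁).
W = (4.08)(8.314)(489) × ln(95.5/24)
  = 16587 × 1.381
W_by_gas = 22908 J; work on gas = −W_by = -22908 J.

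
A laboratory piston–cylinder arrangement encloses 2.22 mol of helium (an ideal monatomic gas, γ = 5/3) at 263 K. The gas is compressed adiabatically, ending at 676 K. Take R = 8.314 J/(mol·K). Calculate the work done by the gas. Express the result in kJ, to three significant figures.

W ≈ -11.4 kJ

Adiabatic ⇒ Q = 0, so W_by = −ΔU = nCᵥ(T₁ − T₂).
Cᵥ = 3R/2 = 12.47 J/(mol·K).
W = (2.22)(12.47)(263 − 676) = -11434 J.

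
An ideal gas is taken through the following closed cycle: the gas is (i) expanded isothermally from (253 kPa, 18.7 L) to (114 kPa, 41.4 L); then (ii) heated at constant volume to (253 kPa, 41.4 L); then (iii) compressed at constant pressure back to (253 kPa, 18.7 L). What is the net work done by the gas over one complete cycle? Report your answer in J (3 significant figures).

W_net ≈ -1980 J

Leg (i): W = PᵢVᵢ ln(V_f/Vᵢ) = (4731) ln(41.4/18.7) = 3760 J.
Leg (ii): W = 0.
Leg (iii): W = PΔV = (253)(18.7 − 41.4) = -5743 J.
W_net = 3760 − 5743 = -1983 J.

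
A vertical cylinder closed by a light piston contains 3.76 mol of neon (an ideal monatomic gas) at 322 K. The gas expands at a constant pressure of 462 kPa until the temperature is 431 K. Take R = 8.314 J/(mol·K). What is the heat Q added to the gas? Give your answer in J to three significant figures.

Q ≈ 8520 J

Isobaric: W = nRΔT = (3.76)(8.314)(109) = 3407 J.
ΔU = nCᵥΔT with Cᵥ = 3R/2: ΔU = (3.76)(12.47)(109) = 5111 J.
Q = ΔU + W = 5111 + 3407 = 8519 J.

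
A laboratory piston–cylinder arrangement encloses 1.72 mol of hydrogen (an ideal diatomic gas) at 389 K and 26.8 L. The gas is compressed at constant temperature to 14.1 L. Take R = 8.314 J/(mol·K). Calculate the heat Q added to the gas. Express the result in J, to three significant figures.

Isothermal ⇒ ΔU = 0, so Q = W = nRT ln(V₂/V₁).
Q = (1.72)(8.314)(389) ln(14.1/26.8) = 5563 × -0.6422 = -3573 J.

Q ≈ -3570 J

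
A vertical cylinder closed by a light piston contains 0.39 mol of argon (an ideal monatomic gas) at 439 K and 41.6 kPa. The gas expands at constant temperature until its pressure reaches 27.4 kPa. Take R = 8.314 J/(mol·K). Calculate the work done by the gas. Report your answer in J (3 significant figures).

W ≈ 594 J

Isothermal process: W = nRT ln(V₂/V₁) = nRT ln(P₁/P₂).
W = (0.39)(8.314)(439) × ln(41.6/27.4)
  = 1423 × ln(1.518) = 1423 × 0.4176
W_by_gas = 594.4 J.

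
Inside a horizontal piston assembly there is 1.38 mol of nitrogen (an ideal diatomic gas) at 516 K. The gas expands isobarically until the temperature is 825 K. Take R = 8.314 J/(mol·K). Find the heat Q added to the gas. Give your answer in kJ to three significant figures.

Isobaric: W = nRΔT = (1.38)(8.314)(309) = 3545 J.
ΔU = nCᵥΔT with Cᵥ = 5R/2: ΔU = (1.38)(20.79)(309) = 8863 J.
Q = ΔU + W = 8863 + 3545 = 12408 J.

Q ≈ 12.4 kJ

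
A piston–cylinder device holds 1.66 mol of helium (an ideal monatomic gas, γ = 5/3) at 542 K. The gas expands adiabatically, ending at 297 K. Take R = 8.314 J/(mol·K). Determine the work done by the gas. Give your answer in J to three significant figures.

W ≈ 5070 J

Adiabatic ⇒ Q = 0, so W_by = −ΔU = nCᵥ(T₁ − T₂).
Cᵥ = 3R/2 = 12.47 J/(mol·K).
W = (1.66)(12.47)(542 − 297) = 5072 J.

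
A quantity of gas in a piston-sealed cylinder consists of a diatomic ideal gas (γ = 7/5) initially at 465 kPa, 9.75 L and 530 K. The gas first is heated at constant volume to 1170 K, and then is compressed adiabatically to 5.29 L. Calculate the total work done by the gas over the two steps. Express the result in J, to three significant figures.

Step 1 (isochoric): W = 0 (constant volume).
After step 1: P = 1027 kPa (V unchanged).
Step 2 (adiabatic): W = (P₁V₁ − P₂V₂)/(γ−1) = (10008 − 12782)/0.4 = -6933 J.
W_total = 0 − 6933 = -6933 J.

W_total ≈ -6930 J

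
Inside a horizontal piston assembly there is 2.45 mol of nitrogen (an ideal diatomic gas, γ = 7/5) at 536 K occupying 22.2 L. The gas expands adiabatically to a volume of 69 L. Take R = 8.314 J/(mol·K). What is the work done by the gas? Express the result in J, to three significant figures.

W ≈ 9950 J

Adiabatic: TV^(γ−1) = const with γ = 7/5.
T₂ = T₁ (V₁/V₂)^(γ−1) = 536 × (22.2/69)^0.4 = 536 × 0.6353 = 340.5 K.
W_by = nCᵥ(T₁ − T₂) = (2.45)(20.79)(536 − 340.5) = 9954 J.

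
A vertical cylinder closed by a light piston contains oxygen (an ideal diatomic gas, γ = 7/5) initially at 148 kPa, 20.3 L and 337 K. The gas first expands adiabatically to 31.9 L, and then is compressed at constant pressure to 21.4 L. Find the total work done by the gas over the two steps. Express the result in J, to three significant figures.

W_total ≈ 417 J

Step 1 (adiabatic): W = (P₁V₁ − P₂V₂)/(γ−1) = (3004 − 2507)/0.4 = 1242 J.
After step 1: P = 78.6 kPa, V = 31.9 L, T = 281.3 K.
Step 2 (isobaric): W = PΔV = (78.6 kPa)(21.4 − 31.9 L) = -825.4 J.
W_total = 1242 − 825.4 = 416.9 J.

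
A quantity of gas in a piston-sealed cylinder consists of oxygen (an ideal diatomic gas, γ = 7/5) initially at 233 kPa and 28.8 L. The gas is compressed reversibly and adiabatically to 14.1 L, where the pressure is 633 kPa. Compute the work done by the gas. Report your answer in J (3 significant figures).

W ≈ -5540 J

Adiabatic: W = (P₁V₁ − P₂V₂)/(γ − 1) with γ = 7/5.
P₁V₁ = 6710 J, P₂V₂ = 8925 J.
W = (6710 − 8925) / 0.4 = -5537 J.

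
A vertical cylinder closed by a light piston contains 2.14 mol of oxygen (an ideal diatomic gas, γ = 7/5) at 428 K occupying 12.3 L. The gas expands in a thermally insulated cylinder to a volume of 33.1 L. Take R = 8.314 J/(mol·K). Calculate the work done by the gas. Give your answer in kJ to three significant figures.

Adiabatic: TV^(γ−1) = const with γ = 7/5.
T₂ = T₁ (V₁/V₂)^(γ−1) = 428 × (12.3/33.1)^0.4 = 428 × 0.673 = 288.1 K.
W_by = nCᵥ(T₁ − T₂) = (2.14)(20.79)(428 − 288.1) = 6225 J.

W ≈ 6.22 kJ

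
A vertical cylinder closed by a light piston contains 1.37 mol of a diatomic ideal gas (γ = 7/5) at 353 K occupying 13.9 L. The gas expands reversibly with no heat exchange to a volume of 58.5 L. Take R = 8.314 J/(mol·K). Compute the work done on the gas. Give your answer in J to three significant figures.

Adiabatic: TV^(γ−1) = const with γ = 7/5.
T₂ = T₁ (V₁/V₂)^(γ−1) = 353 × (13.9/58.5)^0.4 = 353 × 0.5628 = 198.7 K.
W_by = nCᵥ(T₁ − T₂) = (1.37)(20.79)(353 − 198.7) = 4395 J.
Work on gas = −W_by = -4395 J.

W ≈ -4390 J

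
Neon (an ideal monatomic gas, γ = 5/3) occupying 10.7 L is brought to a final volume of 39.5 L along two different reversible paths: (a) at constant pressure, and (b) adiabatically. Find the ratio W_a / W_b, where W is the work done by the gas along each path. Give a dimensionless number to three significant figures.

W_a / W_b ≈ 3.09

Path (a) isobaric: W = P₁(V₂ − V₁) → W_a/(P₁V₁) = 2.692.
Path (b) adiabatic: W = P₁V₁(1 − (V₁/V₂)^(γ−1))/(γ−1) → W_b/(P₁V₁) = 0.872.
W_a / W_b = 2.692 / 0.872 = 3.087.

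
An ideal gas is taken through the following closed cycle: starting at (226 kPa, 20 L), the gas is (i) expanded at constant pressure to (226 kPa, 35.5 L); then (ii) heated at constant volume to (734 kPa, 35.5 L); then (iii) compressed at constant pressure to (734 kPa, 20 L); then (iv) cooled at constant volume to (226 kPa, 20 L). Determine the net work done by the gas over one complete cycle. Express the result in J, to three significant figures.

W_net ≈ -7870 J

Constant-volume legs do no work.
W(i) = (226)(35.5 − 20) = 3503 J; W(iii) = (734)(20 − 35.5) = -11377 J.
W_net = 3503 − 11377 = -7874 J (the counter-clockwise enclosed area).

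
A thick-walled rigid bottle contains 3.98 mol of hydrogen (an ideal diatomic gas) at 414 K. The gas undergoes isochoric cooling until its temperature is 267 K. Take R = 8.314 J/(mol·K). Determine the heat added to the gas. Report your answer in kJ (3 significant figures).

Q ≈ -12.2 kJ

Constant volume ⇒ W = 0, so Q = ΔU = nCᵥΔT with Cᵥ = 5R/2 = 20.79 J/(mol·K).
ΔU = (3.98)(20.79)(267 − 414) = -12160 J.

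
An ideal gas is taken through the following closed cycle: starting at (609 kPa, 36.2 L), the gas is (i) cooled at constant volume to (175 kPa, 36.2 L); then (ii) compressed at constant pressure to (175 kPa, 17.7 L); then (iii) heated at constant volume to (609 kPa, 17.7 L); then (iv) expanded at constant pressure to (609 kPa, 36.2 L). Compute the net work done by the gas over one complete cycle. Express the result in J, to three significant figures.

Constant-volume legs do no work.
W(ii) = (175)(17.7 − 36.2) = -3238 J; W(iv) = (609)(36.2 − 17.7) = 11267 J.
W_net = -3238 + 11267 = 8029 J (the clockwise enclosed area).

W_net ≈ 8030 J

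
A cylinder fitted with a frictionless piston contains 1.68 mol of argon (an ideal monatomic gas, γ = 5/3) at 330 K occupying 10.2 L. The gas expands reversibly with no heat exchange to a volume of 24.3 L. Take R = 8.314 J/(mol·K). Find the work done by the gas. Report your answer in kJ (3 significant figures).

W ≈ 3.04 kJ

Adiabatic: TV^(γ−1) = const with γ = 5/3.
T₂ = T₁ (V₁/V₂)^(γ−1) = 330 × (10.2/24.3)^0.667 = 330 × 0.5606 = 185 K.
W_by = nCᵥ(T₁ − T₂) = (1.68)(12.47)(330 − 185) = 3038 J.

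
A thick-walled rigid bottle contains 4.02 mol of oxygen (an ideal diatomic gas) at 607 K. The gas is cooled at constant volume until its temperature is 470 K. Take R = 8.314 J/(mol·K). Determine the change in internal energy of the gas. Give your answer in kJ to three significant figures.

Constant volume ⇒ W = 0, so Q = ΔU = nCᵥΔT with Cᵥ = 5R/2 = 20.79 J/(mol·K).
ΔU = (4.02)(20.79)(470 − 607) = -11447 J.

ΔU ≈ -11.4 kJ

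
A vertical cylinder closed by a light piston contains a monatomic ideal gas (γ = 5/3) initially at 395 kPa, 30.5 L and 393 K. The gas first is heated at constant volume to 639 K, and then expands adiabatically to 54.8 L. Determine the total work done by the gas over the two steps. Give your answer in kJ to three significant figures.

Step 1 (isochoric): W = 0 (constant volume).
After step 1: P = 642.3 kPa (V unchanged).
Step 2 (adiabatic): W = (P₁V₁ − P₂V₂)/(γ−1) = (19589 − 13254)/0.667 = 9502 J.
W_total = 0 + 9502 = 9502 J.

W_total ≈ 9.50 kJ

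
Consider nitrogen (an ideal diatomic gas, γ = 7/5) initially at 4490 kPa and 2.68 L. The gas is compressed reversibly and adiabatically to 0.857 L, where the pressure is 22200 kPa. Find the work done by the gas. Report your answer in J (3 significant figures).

Adiabatic: W = (P₁V₁ − P₂V₂)/(γ − 1) with γ = 7/5.
P₁V₁ = 12033 J, P₂V₂ = 19025 J.
W = (12033 − 19025) / 0.4 = -17481 J.

W ≈ -17500 J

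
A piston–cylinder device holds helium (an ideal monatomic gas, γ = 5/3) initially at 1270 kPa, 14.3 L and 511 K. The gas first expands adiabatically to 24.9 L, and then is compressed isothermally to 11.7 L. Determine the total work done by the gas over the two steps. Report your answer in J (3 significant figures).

Step 1 (adiabatic): W = (P₁V₁ − P₂V₂)/(γ−1) = (18161 − 12548)/0.667 = 8420 J.
After step 1: P = 503.9 kPa, V = 24.9 L, T = 353.1 K.
Step 2 (isothermal): W = P₁V₁ ln(V₂/V₁) = (12548) ln(11.7/24.9) = -9477 J.
W_total = 8420 − 9477 = -1057 J.

W_total ≈ -1060 J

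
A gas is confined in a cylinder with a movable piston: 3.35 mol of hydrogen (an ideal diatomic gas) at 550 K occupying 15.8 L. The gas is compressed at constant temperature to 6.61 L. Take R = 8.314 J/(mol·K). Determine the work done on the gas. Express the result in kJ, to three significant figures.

Isothermal: W = nRT ln(V₂/V₁).
W = (3.35)(8.314)(550) × ln(6.61/15.8)
  = 15319 × -0.8714
W_by_gas = -13349 J; work on gas = −W_by = 13349 J.

W ≈ 13.3 kJ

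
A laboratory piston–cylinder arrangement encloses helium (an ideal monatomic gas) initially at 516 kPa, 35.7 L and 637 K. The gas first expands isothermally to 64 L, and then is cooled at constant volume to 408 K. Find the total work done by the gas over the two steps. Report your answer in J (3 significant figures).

Step 1 (isothermal): W = P₁V₁ ln(V₂/V₁) = (18421) ln(64/35.7) = 10753 J.
Step 2 (isochoric): W = 0 (constant volume).
W_total = 10753 + 0 = 10753 J.

W_total ≈ 10800 J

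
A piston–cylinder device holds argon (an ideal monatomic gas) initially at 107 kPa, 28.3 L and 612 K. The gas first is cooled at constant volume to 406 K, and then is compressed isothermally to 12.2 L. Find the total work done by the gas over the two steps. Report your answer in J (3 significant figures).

Step 1 (isochoric): W = 0 (constant volume).
After step 1: P = 70.98 kPa (V unchanged).
Step 2 (isothermal): W = P₁V₁ ln(V₂/V₁) = (2009) ln(12.2/28.3) = -1690 J.
W_total = 0 − 1690 = -1690 J.

W_total ≈ -1690 J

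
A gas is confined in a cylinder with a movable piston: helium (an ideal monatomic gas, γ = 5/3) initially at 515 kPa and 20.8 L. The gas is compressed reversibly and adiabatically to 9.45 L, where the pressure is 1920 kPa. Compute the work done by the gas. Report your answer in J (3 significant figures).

Adiabatic: W = (P₁V₁ − P₂V₂)/(γ − 1) with γ = 5/3.
P₁V₁ = 10712 J, P₂V₂ = 18144 J.
W = (10712 − 18144) / 0.6667 = -11148 J.

W ≈ -11100 J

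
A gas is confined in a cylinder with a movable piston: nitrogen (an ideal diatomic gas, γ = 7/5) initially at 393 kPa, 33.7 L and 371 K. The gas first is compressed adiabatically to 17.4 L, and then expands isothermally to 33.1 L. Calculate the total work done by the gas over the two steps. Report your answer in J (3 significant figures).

Step 1 (adiabatic): W = (P₁V₁ − P₂V₂)/(γ−1) = (13244 − 17253)/0.4 = -10021 J.
After step 1: P = 991.5 kPa, V = 17.4 L, T = 483.3 K.
Step 2 (isothermal): W = P₁V₁ ln(V₂/V₁) = (17253) ln(33.1/17.4) = 11095 J.
W_total = -10021 + 11095 = 1073 J.

W_total ≈ 1070 J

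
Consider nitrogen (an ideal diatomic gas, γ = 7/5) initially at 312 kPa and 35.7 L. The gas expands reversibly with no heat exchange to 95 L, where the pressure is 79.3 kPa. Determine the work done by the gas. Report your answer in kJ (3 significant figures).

W ≈ 9.01 kJ

Adiabatic: W = (P₁V₁ − P₂V₂)/(γ − 1) with γ = 7/5.
P₁V₁ = 11138 J, P₂V₂ = 7534 J.
W = (11138 − 7534) / 0.4 = 9012 J.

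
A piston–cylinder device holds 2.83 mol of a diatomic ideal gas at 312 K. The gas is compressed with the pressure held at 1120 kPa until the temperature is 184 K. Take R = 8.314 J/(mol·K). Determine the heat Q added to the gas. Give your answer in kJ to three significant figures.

Q ≈ -10.5 kJ

Isobaric: W = nRΔT = (2.83)(8.314)(-128) = -3012 J.
ΔU = nCᵥΔT with Cᵥ = 5R/2: ΔU = (2.83)(20.79)(-128) = -7529 J.
Q = ΔU + W = -7529 − 3012 = -10541 J.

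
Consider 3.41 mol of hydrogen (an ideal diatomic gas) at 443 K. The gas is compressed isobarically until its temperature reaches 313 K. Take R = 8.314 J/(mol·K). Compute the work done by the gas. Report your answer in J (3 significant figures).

Isobaric: W = P ΔV = nR ΔT.
W = (3.41)(8.314)(313 − 443) = -3686 J.

W ≈ -3690 J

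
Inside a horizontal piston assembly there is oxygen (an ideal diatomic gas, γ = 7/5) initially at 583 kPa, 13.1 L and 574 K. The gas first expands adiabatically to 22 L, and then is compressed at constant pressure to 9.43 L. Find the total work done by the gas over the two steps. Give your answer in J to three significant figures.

W_total ≈ 29.4 J

Step 1 (adiabatic): W = (P₁V₁ − P₂V₂)/(γ−1) = (7637 − 6207)/0.4 = 3576 J.
After step 1: P = 282.1 kPa, V = 22 L, T = 466.5 K.
Step 2 (isobaric): W = PΔV = (282.1 kPa)(9.43 − 22 L) = -3546 J.
W_total = 3576 − 3546 = 29.4 J.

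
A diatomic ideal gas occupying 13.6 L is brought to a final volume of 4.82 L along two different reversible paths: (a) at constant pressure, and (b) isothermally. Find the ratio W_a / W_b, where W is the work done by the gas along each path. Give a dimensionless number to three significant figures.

W_a / W_b ≈ 0.622

Path (a) isobaric: W = P₁(V₂ − V₁) → W_a/(P₁V₁) = -0.6456.
Path (b) isothermal: W = P₁V₁ ln(V₂/V₁) → W_b/(P₁V₁) = -1.037.
W_a / W_b = -0.6456 / -1.037 = 0.6224.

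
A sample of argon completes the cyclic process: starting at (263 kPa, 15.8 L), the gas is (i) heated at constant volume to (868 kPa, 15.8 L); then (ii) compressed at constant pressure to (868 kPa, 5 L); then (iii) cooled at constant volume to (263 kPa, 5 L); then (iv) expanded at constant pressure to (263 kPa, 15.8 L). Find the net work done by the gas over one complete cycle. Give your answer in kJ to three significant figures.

W_net ≈ -6.53 kJ

Constant-volume legs do no work.
W(ii) = (868)(5 − 15.8) = -9374 J; W(iv) = (263)(15.8 − 5) = 2840 J.
W_net = -9374 + 2840 = -6534 J (the counter-clockwise enclosed area).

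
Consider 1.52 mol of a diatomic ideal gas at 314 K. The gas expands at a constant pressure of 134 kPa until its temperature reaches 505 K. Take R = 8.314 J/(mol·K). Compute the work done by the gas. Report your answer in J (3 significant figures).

Isobaric: W = P ΔV = nR ΔT.
W = (1.52)(8.314)(505 − 314) = 2414 J.

W ≈ 2410 J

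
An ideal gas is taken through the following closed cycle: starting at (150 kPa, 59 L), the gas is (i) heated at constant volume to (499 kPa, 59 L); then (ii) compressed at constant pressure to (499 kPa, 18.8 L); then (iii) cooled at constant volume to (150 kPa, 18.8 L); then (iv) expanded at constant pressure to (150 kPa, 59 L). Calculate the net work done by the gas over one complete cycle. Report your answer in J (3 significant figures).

Constant-volume legs do no work.
W(ii) = (499)(18.8 − 59) = -20060 J; W(iv) = (150)(59 − 18.8) = 6030 J.
W_net = -20060 + 6030 = -14030 J (the counter-clockwise enclosed area).

W_net ≈ -14000 J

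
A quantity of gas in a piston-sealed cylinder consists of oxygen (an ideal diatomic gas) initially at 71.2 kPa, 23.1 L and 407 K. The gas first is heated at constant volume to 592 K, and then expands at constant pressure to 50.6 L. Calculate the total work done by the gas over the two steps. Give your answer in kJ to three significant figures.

W_total ≈ 2.85 kJ

Step 1 (isochoric): W = 0 (constant volume).
After step 1: P = 103.6 kPa (V unchanged).
Step 2 (isobaric): W = PΔV = (103.6 kPa)(50.6 − 23.1 L) = 2848 J.
W_total = 0 + 2848 = 2848 J.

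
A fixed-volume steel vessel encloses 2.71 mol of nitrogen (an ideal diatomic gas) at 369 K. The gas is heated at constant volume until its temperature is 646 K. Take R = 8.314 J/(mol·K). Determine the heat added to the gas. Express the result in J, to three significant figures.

Q ≈ 15600 J

Constant volume ⇒ W = 0, so Q = ΔU = nCᵥΔT with Cᵥ = 5R/2 = 20.79 J/(mol·K).
ΔU = (2.71)(20.79)(646 − 369) = 15603 J.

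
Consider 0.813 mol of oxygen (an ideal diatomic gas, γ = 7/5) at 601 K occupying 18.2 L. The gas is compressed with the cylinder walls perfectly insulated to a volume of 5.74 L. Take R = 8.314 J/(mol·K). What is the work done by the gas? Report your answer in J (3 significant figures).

Adiabatic: TV^(γ−1) = const with γ = 7/5.
T₂ = T₁ (V₁/V₂)^(γ−1) = 601 × (18.2/5.74)^0.4 = 601 × 1.587 = 953.5 K.
W_by = nCᵥ(T₁ − T₂) = (0.813)(20.79)(601 − 953.5) = -5957 J.

W ≈ -5960 J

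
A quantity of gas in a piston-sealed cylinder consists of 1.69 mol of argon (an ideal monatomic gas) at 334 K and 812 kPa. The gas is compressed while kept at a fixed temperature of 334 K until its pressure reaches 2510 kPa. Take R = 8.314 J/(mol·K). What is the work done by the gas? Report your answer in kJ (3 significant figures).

Isothermal process: W = nRT ln(V₂/V₁) = nRT ln(P₁/P₂).
W = (1.69)(8.314)(334) × ln(812/2510)
  = 4693 × ln(0.3235) = 4693 × -1.129
W_by_gas = -5296 J.

W ≈ -5.30 kJ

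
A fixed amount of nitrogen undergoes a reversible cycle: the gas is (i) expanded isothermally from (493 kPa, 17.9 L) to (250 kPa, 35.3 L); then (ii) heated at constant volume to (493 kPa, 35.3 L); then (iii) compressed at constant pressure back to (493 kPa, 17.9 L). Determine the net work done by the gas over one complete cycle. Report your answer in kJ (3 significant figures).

Leg (i): W = PᵢVᵢ ln(V_f/Vᵢ) = (8825) ln(35.3/17.9) = 5993 J.
Leg (ii): W = 0.
Leg (iii): W = PΔV = (493)(17.9 − 35.3) = -8578 J.
W_net = 5993 − 8578 = -2586 J.

W_net ≈ -2.59 kJ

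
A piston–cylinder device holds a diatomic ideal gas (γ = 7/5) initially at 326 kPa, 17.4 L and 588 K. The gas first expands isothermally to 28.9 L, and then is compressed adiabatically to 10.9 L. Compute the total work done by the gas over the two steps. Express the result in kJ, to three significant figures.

W_total ≈ -3.89 kJ

Step 1 (isothermal): W = P₁V₁ ln(V₂/V₁) = (5672) ln(28.9/17.4) = 2878 J.
After step 1: P = 196.3 kPa, V = 28.9 L, T = 588 K.
Step 2 (adiabatic): W = (P₁V₁ − P₂V₂)/(γ−1) = (5672 − 8378)/0.4 = -6765 J.
W_total = 2878 − 6765 = -3887 J.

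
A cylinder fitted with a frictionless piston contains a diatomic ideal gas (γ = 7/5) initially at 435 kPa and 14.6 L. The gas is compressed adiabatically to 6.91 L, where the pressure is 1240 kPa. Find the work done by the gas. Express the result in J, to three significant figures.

W ≈ -5540 J

Adiabatic: W = (P₁V₁ − P₂V₂)/(γ − 1) with γ = 7/5.
P₁V₁ = 6351 J, P₂V₂ = 8568 J.
W = (6351 − 8568) / 0.4 = -5544 J.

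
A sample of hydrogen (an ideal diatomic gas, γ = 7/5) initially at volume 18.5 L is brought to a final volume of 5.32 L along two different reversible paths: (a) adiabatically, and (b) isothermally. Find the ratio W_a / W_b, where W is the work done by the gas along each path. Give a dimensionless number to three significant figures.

W_a / W_b ≈ 1.30

Path (a) adiabatic: W = P₁V₁(1 − (V₁/V₂)^(γ−1))/(γ−1) → W_a/(P₁V₁) = -1.616.
Path (b) isothermal: W = P₁V₁ ln(V₂/V₁) → W_b/(P₁V₁) = -1.246.
W_a / W_b = -1.616 / -1.246 = 1.296.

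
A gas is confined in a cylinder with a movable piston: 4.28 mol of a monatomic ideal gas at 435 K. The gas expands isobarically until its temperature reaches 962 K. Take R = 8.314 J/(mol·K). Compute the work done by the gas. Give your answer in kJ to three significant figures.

Isobaric: W = P ΔV = nR ΔT.
W = (4.28)(8.314)(962 − 435) = 18753 J.

W ≈ 18.8 kJ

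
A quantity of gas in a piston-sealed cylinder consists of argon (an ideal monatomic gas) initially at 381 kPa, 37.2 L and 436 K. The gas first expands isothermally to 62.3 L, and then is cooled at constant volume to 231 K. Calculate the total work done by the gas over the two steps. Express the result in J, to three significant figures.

W_total ≈ 7310 J

Step 1 (isothermal): W = P₁V₁ ln(V₂/V₁) = (14173) ln(62.3/37.2) = 7308 J.
Step 2 (isochoric): W = 0 (constant volume).
W_total = 7308 + 0 = 7308 J.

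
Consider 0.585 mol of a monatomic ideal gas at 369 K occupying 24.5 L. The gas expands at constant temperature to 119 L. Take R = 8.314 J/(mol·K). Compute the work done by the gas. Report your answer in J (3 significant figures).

Isothermal: W = nRT ln(V₂/V₁).
W = (0.585)(8.314)(369) × ln(119/24.5)
  = 1795 × 1.58
W_by_gas = 2836 J.

W ≈ 2840 J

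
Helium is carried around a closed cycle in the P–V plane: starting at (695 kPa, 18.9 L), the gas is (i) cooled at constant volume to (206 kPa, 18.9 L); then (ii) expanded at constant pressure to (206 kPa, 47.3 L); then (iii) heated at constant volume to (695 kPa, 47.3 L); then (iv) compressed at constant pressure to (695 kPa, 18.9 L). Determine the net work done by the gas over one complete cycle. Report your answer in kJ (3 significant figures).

Constant-volume legs do no work.
W(ii) = (206)(47.3 − 18.9) = 5850 J; W(iv) = (695)(18.9 − 47.3) = -19738 J.
W_net = 5850 − 19738 = -13888 J (the counter-clockwise enclosed area).

W_net ≈ -13.9 kJ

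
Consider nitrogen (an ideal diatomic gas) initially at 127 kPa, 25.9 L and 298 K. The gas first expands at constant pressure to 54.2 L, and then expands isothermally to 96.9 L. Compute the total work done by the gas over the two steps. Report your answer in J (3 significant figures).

W_total ≈ 7590 J

Step 1 (isobaric): W = PΔV = (127 kPa)(54.2 − 25.9 L) = 3594 J.
After step 1: P = 127 kPa, V = 54.2 L, T = 623.6 K.
Step 2 (isothermal): W = P₁V₁ ln(V₂/V₁) = (6883) ln(96.9/54.2) = 3999 J.
W_total = 3594 + 3999 = 7593 J.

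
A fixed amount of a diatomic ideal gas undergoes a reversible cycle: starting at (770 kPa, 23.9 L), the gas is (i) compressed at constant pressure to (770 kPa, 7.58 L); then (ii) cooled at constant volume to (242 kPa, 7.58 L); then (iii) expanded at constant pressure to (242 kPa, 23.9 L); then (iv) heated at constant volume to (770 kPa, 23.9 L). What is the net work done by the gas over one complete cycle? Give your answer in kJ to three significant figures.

W_net ≈ -8.62 kJ

Constant-volume legs do no work.
W(i) = (770)(7.58 − 23.9) = -12566 J; W(iii) = (242)(23.9 − 7.58) = 3949 J.
W_net = -12566 + 3949 = -8617 J (the counter-clockwise enclosed area).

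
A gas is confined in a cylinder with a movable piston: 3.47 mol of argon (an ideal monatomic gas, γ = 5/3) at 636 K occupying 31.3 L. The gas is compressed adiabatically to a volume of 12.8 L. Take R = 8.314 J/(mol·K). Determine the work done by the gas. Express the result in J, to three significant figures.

W ≈ -22400 J

Adiabatic: TV^(γ−1) = const with γ = 5/3.
T₂ = T₁ (V₁/V₂)^(γ−1) = 636 × (31.3/12.8)^0.667 = 636 × 1.815 = 1154 K.
W_by = nCᵥ(T₁ − T₂) = (3.47)(12.47)(636 − 1154) = -22432 J.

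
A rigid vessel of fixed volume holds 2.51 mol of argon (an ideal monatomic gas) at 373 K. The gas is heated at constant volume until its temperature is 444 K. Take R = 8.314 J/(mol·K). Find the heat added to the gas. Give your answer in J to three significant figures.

Constant volume ⇒ W = 0, so Q = ΔU = nCᵥΔT with Cᵥ = 3R/2 = 12.47 J/(mol·K).
ΔU = (2.51)(12.47)(444 − 373) = 2222 J.

Q ≈ 2220 J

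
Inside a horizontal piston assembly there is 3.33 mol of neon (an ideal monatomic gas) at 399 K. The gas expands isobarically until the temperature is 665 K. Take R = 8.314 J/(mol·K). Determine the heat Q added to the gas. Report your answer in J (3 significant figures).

Q ≈ 18400 J

Isobaric: W = nRΔT = (3.33)(8.314)(266) = 7364 J.
ΔU = nCᵥΔT with Cᵥ = 3R/2: ΔU = (3.33)(12.47)(266) = 11047 J.
Q = ΔU + W = 11047 + 7364 = 18411 J.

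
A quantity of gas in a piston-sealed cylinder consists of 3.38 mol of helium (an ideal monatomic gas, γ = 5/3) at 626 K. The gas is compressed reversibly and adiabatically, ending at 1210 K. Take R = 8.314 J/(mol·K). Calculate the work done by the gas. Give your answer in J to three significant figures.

Adiabatic ⇒ Q = 0, so W_by = −ΔU = nCᵥ(T₁ − T₂).
Cᵥ = 3R/2 = 12.47 J/(mol·K).
W = (3.38)(12.47)(626 − 1210) = -24617 J.

W ≈ -24600 J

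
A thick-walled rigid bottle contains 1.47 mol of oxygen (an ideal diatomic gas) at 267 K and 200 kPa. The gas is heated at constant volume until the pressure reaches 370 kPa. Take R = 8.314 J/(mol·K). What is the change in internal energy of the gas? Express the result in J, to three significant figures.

ΔU ≈ 6930 J

Constant volume ⇒ W = 0, so Q = ΔU = nCᵥΔT with Cᵥ = 5R/2 = 20.79 J/(mol·K).
At constant V, T₂/T₁ = P₂/P₁ ⇒ ΔT = T₁(P₂/P₁ − 1) = 267·(370/200 − 1) = 227 K.
ΔU = (1.47)(20.79)(227) = 6934 J.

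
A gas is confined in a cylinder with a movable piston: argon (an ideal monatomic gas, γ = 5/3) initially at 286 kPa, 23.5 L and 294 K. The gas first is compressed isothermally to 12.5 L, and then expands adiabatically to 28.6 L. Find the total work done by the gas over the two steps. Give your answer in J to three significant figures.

W_total ≈ 32.6 J

Step 1 (isothermal): W = P₁V₁ ln(V₂/V₁) = (6721) ln(12.5/23.5) = -4243 J.
After step 1: P = 537.7 kPa, V = 12.5 L, T = 294 K.
Step 2 (adiabatic): W = (P₁V₁ − P₂V₂)/(γ−1) = (6721 − 3871)/0.667 = 4275 J.
W_total = -4243 + 4275 = 32.58 J.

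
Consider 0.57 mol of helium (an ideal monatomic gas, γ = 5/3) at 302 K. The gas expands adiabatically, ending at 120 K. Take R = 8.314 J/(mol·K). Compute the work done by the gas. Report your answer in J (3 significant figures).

W ≈ 1290 J

Adiabatic ⇒ Q = 0, so W_by = −ΔU = nCᵥ(T₁ − T₂).
Cᵥ = 3R/2 = 12.47 J/(mol·K).
W = (0.57)(12.47)(302 − 120) = 1294 J.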